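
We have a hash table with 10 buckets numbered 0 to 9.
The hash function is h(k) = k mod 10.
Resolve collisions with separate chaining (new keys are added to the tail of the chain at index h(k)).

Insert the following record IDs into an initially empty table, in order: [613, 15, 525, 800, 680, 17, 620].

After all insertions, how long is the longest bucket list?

3

613 -> bucket 3
15 -> bucket 5
525 -> bucket 5 (collision)
800 -> bucket 0
680 -> bucket 0 (collision)
17 -> bucket 7
620 -> bucket 0 (collision)
Final buckets:
0: 800 -> 680 -> 620
1: .
2: .
3: 613
4: .
5: 15 -> 525
6: .
7: 17
8: .
9: .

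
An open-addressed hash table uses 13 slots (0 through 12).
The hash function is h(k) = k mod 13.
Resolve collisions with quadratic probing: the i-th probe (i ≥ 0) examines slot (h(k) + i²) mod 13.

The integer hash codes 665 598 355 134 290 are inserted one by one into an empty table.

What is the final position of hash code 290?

Insert 665: h=2, slot 2 empty => index 2.
Insert 598: h=0, slot 0 empty => index 0.
Insert 355: h=4, slot 4 empty => index 4.
Insert 134: h=4, slot 4 occupied => index 5.
Insert 290: h=4, slots 4,5 occupied => index 8.
Table: [598, —, 665, —, 355, 134, —, —, 290, —, —, —, —]

8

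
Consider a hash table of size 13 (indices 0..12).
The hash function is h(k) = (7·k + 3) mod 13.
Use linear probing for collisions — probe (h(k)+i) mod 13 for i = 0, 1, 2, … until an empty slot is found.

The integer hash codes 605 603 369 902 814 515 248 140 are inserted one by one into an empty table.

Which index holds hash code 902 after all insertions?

605 hashes to 0; slot 0 is free => place at 0.
603 hashes to 12; slot 12 is free => place at 12.
369 hashes to 12; 12,0 taken => place at 1.
902 hashes to 12; 12,0,1 taken => place at 2.
814 hashes to 7; slot 7 is free => place at 7.
515 hashes to 7; 7 taken => place at 8.
248 hashes to 10; slot 10 is free => place at 10.
140 hashes to 8; 8 taken => place at 9.
Table: [605, 369, 902, ∅, ∅, ∅, ∅, 814, 515, 140, 248, ∅, 603]

2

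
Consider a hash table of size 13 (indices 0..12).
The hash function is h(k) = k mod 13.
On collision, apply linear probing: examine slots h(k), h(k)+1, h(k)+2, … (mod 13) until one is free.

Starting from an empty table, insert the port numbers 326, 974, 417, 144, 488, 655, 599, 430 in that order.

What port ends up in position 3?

144

Insert 326: h=1, slot 1 empty -> index 1.
Insert 974: h=12, slot 12 empty -> index 12.
Insert 417: h=1, slot 1 occupied -> index 2.
Insert 144: h=1, slots 1,2 occupied -> index 3.
Insert 488: h=7, slot 7 empty -> index 7.
Insert 655: h=5, slot 5 empty -> index 5.
Insert 599: h=1, slots 1,2,3 occupied -> index 4.
Insert 430: h=1, slots 1,2,3,4,5 occupied -> index 6.
Table: [∅, 326, 417, 144, 599, 655, 430, 488, ∅, ∅, ∅, ∅, 974]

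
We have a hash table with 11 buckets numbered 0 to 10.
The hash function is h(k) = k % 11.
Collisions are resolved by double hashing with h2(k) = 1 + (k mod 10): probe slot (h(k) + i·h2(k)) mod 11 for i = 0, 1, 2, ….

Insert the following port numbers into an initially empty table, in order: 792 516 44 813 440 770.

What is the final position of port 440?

Insert 792: h=0, slot 0 empty → index 0.
Insert 516: h=10, slot 10 empty → index 10.
Insert 44: h=0, h2=5, slot 0 occupied → index 5.
Insert 813: h=10, h2=4, slot 10 occupied → index 3.
Insert 440: h=0, h2=1, slot 0 occupied → index 1.
Insert 770: h=0, h2=1, slots 0,1 occupied → index 2.
Table: [792, 440, 770, 813, ∅, 44, ∅, ∅, ∅, ∅, 516]

1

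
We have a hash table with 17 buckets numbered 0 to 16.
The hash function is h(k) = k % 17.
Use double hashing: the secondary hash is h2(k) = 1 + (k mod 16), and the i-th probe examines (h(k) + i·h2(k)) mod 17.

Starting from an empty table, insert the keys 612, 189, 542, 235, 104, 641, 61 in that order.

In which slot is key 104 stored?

11

612: h=0 => slot 0
189: h=2 => slot 2
542: h=15 => slot 15
235: h=14 => slot 14
104: h=2, h2=9, probe 2,11 => slot 11
641: h=12 => slot 12
61: h=10 => slot 10
Table: [612, -, 189, -, -, -, -, -, -, -, 61, 104, 641, -, 235, 542, -]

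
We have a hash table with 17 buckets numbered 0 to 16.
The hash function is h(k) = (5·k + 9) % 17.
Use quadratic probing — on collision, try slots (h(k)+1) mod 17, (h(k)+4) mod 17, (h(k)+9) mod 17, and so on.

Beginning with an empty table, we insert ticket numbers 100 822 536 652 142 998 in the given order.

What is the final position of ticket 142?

Insert 100: h=16, slot 16 empty -> index 16.
Insert 822: h=5, slot 5 empty -> index 5.
Insert 536: h=3, slot 3 empty -> index 3.
Insert 652: h=5, slot 5 occupied -> index 6.
Insert 142: h=5, slots 5,6 occupied -> index 9.
Insert 998: h=1, slot 1 empty -> index 1.
Table: [_, 998, _, 536, _, 822, 652, _, _, 142, _, _, _, _, _, _, 100]

9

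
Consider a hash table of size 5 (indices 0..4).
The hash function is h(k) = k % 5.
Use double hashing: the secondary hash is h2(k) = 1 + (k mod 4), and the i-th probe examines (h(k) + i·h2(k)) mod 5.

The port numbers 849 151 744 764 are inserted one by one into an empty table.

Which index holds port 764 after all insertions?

849 hashes to 4; slot 4 is free => place at 4.
151 hashes to 1; slot 1 is free => place at 1.
744 hashes to 4, h2=1; 4 taken => place at 0.
764 hashes to 4, h2=1; 4,0,1 taken => place at 2.
Table: [744, 151, 764, ., 849]

2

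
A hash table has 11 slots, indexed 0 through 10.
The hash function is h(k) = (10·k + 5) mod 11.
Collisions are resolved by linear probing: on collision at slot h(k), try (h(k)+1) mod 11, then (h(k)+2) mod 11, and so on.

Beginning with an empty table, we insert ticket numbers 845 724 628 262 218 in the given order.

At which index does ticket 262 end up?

9

845: h=7 -> slot 7
724: h=7, probe 7,8 -> slot 8
628: h=4 -> slot 4
262: h=7, probe 7,8,9 -> slot 9
218: h=7, probe 7,8,9,10 -> slot 10
Table: [., ., ., ., 628, ., ., 845, 724, 262, 218]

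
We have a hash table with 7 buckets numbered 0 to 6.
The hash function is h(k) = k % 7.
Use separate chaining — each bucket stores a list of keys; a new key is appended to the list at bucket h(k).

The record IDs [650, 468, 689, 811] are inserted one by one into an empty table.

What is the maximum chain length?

Insert 650: h=6, bucket 6 empty -> new chain.
Insert 468: h=6, bucket 6 nonempty -> append to chain.
Insert 689: h=3, bucket 3 empty -> new chain.
Insert 811: h=6, bucket 6 nonempty -> append to chain.
Final buckets:
0: .
1: .
2: .
3: 689
4: .
5: .
6: 650 -> 468 -> 811

3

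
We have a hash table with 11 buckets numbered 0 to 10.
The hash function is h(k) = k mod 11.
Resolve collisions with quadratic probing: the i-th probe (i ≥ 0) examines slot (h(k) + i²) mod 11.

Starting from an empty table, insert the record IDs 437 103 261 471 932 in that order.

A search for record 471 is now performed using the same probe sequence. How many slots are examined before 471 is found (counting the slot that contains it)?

2

437: h=8 -> slot 8
103: h=4 -> slot 4
261: h=8, probe 8,9 -> slot 9
471: h=9, probe 9,10 -> slot 10
932: h=8, probe 8,9,1 -> slot 1
Table: [—, 932, —, —, 103, —, —, —, 437, 261, 471]
Lookup 471: h=9, probe 9,10 → found at 10.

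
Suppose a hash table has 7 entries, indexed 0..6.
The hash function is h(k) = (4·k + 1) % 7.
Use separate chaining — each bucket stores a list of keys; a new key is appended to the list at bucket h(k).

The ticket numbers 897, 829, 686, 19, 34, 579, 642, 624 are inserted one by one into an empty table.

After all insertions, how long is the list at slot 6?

897 -> bucket 5
829 -> bucket 6
686 -> bucket 1
19 -> bucket 0
34 -> bucket 4
579 -> bucket 0 (collision)
642 -> bucket 0 (collision)
624 -> bucket 5 (collision)
Final buckets:
0: 19 -> 579 -> 642
1: 686
2: —
3: —
4: 34
5: 897 -> 624
6: 829

1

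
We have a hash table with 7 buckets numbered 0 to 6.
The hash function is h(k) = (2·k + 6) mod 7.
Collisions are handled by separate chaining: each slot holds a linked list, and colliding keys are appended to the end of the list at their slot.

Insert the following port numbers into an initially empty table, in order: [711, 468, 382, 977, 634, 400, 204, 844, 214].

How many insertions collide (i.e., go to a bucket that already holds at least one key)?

6

711 -> bucket 0
468 -> bucket 4
382 -> bucket 0 (collision)
977 -> bucket 0 (collision)
634 -> bucket 0 (collision)
400 -> bucket 1
204 -> bucket 1 (collision)
844 -> bucket 0 (collision)
214 -> bucket 0 (collision)
Final buckets:
0: 711 -> 382 -> 977 -> 634 -> 844 -> 214
1: 400 -> 204
2: .
3: .
4: 468
5: .
6: .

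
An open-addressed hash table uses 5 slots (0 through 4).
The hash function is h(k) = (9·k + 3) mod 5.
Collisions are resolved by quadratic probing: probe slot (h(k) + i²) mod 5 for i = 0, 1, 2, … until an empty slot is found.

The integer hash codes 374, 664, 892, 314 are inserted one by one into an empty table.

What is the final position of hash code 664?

0

374: h=4 → slot 4
664: h=4, probe 4,0 → slot 0
892: h=1 → slot 1
314: h=4, probe 4,0,3 → slot 3
Table: [664, 892, ∅, 314, 374]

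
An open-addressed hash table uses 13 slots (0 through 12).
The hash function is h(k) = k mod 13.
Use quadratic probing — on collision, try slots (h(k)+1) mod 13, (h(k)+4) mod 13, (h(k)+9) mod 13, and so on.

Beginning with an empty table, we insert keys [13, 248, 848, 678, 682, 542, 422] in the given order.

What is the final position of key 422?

13: h=0 → slot 0
248: h=1 → slot 1
848: h=3 → slot 3
678: h=2 → slot 2
682: h=6 → slot 6
542: h=9 → slot 9
422: h=6, probe 6,7 → slot 7
Table: [13, 248, 678, 848, ∅, ∅, 682, 422, ∅, 542, ∅, ∅, ∅]

7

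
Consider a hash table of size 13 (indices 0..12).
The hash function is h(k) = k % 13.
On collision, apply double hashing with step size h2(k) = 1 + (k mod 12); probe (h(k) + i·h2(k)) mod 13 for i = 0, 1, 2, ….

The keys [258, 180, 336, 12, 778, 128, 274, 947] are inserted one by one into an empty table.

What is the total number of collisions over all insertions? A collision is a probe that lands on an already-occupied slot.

12

Insert 258: h=11, slot 11 empty → index 11.
Insert 180: h=11, h2=1, slot 11 occupied → index 12.
Insert 336: h=11, h2=1, slots 11,12 occupied → index 0.
Insert 12: h=12, h2=1, slots 12,0 occupied → index 1.
Insert 778: h=11, h2=11, slot 11 occupied → index 9.
Insert 128: h=11, h2=9, slot 11 occupied → index 7.
Insert 274: h=1, h2=11, slots 1,12 occupied → index 10.
Insert 947: h=11, h2=12, slots 11,10,9 occupied → index 8.
Table: [336, 12, —, —, —, —, —, 128, 947, 778, 274, 258, 180]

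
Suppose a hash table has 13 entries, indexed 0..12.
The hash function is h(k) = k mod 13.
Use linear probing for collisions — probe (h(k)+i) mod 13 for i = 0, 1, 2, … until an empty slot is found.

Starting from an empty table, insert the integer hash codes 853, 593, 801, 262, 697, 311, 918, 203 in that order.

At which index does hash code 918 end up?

0

Insert 853: h=8, slot 8 empty => index 8.
Insert 593: h=8, slot 8 occupied => index 9.
Insert 801: h=8, slots 8,9 occupied => index 10.
Insert 262: h=2, slot 2 empty => index 2.
Insert 697: h=8, slots 8,9,10 occupied => index 11.
Insert 311: h=12, slot 12 empty => index 12.
Insert 918: h=8, slots 8,9,10,11,12 occupied => index 0.
Insert 203: h=8, slots 8,9,10,11,12,0 occupied => index 1.
Table: [918, 203, 262, -, -, -, -, -, 853, 593, 801, 697, 311]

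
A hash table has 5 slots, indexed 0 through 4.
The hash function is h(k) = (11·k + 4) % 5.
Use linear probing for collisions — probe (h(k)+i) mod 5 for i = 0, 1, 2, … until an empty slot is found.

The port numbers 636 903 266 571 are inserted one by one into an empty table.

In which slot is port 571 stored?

3

Insert 636: h=0, slot 0 empty => index 0.
Insert 903: h=2, slot 2 empty => index 2.
Insert 266: h=0, slot 0 occupied => index 1.
Insert 571: h=0, slots 0,1,2 occupied => index 3.
Table: [636, 266, 903, 571, _]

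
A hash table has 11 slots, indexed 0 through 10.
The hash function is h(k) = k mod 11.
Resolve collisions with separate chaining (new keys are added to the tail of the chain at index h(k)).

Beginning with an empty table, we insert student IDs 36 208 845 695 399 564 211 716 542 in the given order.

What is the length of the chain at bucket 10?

36 → bucket 3
208 → bucket 10
845 → bucket 9
695 → bucket 2
399 → bucket 3 (collision)
564 → bucket 3 (collision)
211 → bucket 2 (collision)
716 → bucket 1
542 → bucket 3 (collision)
Final buckets:
0: —
1: 716
2: 695 -> 211
3: 36 -> 399 -> 564 -> 542
4: —
5: —
6: —
7: —
8: —
9: 845
10: 208

1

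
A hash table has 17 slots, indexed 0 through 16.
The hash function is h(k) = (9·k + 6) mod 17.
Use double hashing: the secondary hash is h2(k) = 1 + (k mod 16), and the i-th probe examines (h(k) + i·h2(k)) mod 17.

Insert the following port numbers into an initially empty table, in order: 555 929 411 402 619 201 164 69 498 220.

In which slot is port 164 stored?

Insert 555: h=3, slot 3 empty → index 3.
Insert 929: h=3, h2=2, slot 3 occupied → index 5.
Insert 411: h=16, slot 16 empty → index 16.
Insert 402: h=3, h2=3, slot 3 occupied → index 6.
Insert 619: h=1, slot 1 empty → index 1.
Insert 201: h=13, slot 13 empty → index 13.
Insert 164: h=3, h2=5, slot 3 occupied → index 8.
Insert 69: h=15, slot 15 empty → index 15.
Insert 498: h=0, slot 0 empty → index 0.
Insert 220: h=14, slot 14 empty → index 14.
Table: [498, 619, -, 555, -, 929, 402, -, 164, -, -, -, -, 201, 220, 69, 411]

8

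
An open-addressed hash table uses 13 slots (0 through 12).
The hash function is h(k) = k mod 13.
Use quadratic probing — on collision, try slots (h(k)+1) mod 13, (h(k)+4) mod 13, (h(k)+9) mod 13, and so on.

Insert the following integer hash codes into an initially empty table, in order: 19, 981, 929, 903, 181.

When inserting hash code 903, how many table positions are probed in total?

4

19 hashes to 6; slot 6 is free => place at 6.
981 hashes to 6; 6 taken => place at 7.
929 hashes to 6; 6,7 taken => place at 10.
903 hashes to 6; 6,7,10 taken => place at 2.
181 hashes to 12; slot 12 is free => place at 12.
Table: [∅, ∅, 903, ∅, ∅, ∅, 19, 981, ∅, ∅, 929, ∅, 181]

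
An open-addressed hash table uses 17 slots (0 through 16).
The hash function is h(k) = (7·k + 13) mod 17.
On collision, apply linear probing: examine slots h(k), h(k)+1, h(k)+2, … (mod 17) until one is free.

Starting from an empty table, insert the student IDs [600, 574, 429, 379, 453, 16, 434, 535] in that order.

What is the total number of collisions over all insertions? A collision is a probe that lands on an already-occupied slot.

Insert 600: h=14, slot 14 empty -> index 14.
Insert 574: h=2, slot 2 empty -> index 2.
Insert 429: h=7, slot 7 empty -> index 7.
Insert 379: h=14, slot 14 occupied -> index 15.
Insert 453: h=5, slot 5 empty -> index 5.
Insert 16: h=6, slot 6 empty -> index 6.
Insert 434: h=8, slot 8 empty -> index 8.
Insert 535: h=1, slot 1 empty -> index 1.
Table: [—, 535, 574, —, —, 453, 16, 429, 434, —, —, —, —, —, 600, 379, —]

1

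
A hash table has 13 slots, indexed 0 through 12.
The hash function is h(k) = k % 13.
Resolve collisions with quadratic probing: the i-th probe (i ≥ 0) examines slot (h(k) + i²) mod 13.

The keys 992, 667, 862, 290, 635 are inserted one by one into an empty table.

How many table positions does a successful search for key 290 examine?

Insert 992: h=4, slot 4 empty → index 4.
Insert 667: h=4, slot 4 occupied → index 5.
Insert 862: h=4, slots 4,5 occupied → index 8.
Insert 290: h=4, slots 4,5,8 occupied → index 0.
Insert 635: h=11, slot 11 empty → index 11.
Table: [290, —, —, —, 992, 667, —, —, 862, —, —, 635, —]
Lookup 290: h=4, probe 4,5,8,0 → found at 0.

4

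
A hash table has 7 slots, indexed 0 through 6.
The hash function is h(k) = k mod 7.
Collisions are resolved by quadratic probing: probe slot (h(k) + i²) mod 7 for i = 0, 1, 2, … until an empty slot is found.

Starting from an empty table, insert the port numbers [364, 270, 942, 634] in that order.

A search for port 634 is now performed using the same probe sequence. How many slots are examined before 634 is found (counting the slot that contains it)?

3

364: h=0 -> slot 0
270: h=4 -> slot 4
942: h=4, probe 4,5 -> slot 5
634: h=4, probe 4,5,1 -> slot 1
Table: [364, 634, _, _, 270, 942, _]
Lookup 634: h=4, probe 4,5,1 → found at 1.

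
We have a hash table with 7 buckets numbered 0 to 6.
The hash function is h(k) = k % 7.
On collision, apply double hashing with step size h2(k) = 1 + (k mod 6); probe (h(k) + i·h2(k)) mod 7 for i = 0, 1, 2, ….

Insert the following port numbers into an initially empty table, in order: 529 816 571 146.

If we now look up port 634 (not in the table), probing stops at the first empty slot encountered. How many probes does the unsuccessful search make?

3

Insert 529: h=4, slot 4 empty => index 4.
Insert 816: h=4, h2=1, slot 4 occupied => index 5.
Insert 571: h=4, h2=2, slot 4 occupied => index 6.
Insert 146: h=6, h2=3, slot 6 occupied => index 2.
Table: [-, -, 146, -, 529, 816, 571]
Lookup 634: h=4, h2=5, probe 4,2,0 → slot 0 empty, not found.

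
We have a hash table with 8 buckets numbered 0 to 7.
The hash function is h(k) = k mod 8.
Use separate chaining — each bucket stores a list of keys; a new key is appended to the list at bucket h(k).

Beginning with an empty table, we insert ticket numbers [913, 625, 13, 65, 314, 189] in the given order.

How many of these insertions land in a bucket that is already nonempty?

Insert 913: h=1, bucket 1 empty -> new chain.
Insert 625: h=1, bucket 1 nonempty -> append to chain.
Insert 13: h=5, bucket 5 empty -> new chain.
Insert 65: h=1, bucket 1 nonempty -> append to chain.
Insert 314: h=2, bucket 2 empty -> new chain.
Insert 189: h=5, bucket 5 nonempty -> append to chain.
Final buckets:
0: —
1: 913 -> 625 -> 65
2: 314
3: —
4: —
5: 13 -> 189
6: —
7: —

3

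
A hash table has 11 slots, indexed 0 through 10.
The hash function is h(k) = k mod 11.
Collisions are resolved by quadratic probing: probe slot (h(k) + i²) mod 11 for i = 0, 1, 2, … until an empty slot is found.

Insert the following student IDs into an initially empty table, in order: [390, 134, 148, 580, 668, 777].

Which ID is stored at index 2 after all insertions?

134

390: h=5 => slot 5
134: h=2 => slot 2
148: h=5, probe 5,6 => slot 6
580: h=8 => slot 8
668: h=8, probe 8,9 => slot 9
777: h=7 => slot 7
Table: [∅, ∅, 134, ∅, ∅, 390, 148, 777, 580, 668, ∅]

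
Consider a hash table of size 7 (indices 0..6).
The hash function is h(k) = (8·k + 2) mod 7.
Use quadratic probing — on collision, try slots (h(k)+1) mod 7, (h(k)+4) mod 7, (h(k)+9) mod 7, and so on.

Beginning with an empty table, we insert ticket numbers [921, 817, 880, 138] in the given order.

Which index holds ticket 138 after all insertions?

Insert 921: h=6, slot 6 empty → index 6.
Insert 817: h=0, slot 0 empty → index 0.
Insert 880: h=0, slot 0 occupied → index 1.
Insert 138: h=0, slots 0,1 occupied → index 4.
Table: [817, 880, ., ., 138, ., 921]

4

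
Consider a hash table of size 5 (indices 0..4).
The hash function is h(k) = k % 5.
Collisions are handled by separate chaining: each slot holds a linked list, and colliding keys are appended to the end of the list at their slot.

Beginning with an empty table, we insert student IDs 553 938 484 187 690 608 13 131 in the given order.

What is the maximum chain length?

Insert 553: h=3, bucket 3 empty → new chain.
Insert 938: h=3, bucket 3 nonempty → append to chain.
Insert 484: h=4, bucket 4 empty → new chain.
Insert 187: h=2, bucket 2 empty → new chain.
Insert 690: h=0, bucket 0 empty → new chain.
Insert 608: h=3, bucket 3 nonempty → append to chain.
Insert 13: h=3, bucket 3 nonempty → append to chain.
Insert 131: h=1, bucket 1 empty → new chain.
Final buckets:
0: 690
1: 131
2: 187
3: 553 -> 938 -> 608 -> 13
4: 484

4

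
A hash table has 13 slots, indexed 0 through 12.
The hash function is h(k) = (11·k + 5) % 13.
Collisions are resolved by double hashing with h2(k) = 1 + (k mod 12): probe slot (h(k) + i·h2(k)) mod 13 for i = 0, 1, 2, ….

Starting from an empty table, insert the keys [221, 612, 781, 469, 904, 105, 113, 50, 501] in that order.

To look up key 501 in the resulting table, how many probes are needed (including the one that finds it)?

221 hashes to 5; slot 5 is free -> place at 5.
612 hashes to 3; slot 3 is free -> place at 3.
781 hashes to 3, h2=2; 3,5 taken -> place at 7.
469 hashes to 3, h2=2; 3,5,7 taken -> place at 9.
904 hashes to 4; slot 4 is free -> place at 4.
105 hashes to 3, h2=10; 3 taken -> place at 0.
113 hashes to 0, h2=6; 0 taken -> place at 6.
50 hashes to 9, h2=3; 9 taken -> place at 12.
501 hashes to 4, h2=10; 4 taken -> place at 1.
Table: [105, 501, —, 612, 904, 221, 113, 781, —, 469, —, —, 50]
Lookup 501: h=4, h2=10, probe 4,1 → found at 1.

2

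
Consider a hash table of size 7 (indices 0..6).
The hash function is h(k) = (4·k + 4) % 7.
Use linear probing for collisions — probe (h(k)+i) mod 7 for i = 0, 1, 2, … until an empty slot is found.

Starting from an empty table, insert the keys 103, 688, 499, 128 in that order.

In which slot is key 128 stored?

0

103: h=3 -> slot 3
688: h=5 -> slot 5
499: h=5, probe 5,6 -> slot 6
128: h=5, probe 5,6,0 -> slot 0
Table: [128, -, -, 103, -, 688, 499]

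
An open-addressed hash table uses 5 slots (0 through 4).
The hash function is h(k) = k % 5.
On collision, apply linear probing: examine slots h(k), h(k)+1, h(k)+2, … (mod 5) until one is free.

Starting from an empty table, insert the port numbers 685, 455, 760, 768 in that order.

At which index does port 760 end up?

685: h=0 -> slot 0
455: h=0, probe 0,1 -> slot 1
760: h=0, probe 0,1,2 -> slot 2
768: h=3 -> slot 3
Table: [685, 455, 760, 768, —]

2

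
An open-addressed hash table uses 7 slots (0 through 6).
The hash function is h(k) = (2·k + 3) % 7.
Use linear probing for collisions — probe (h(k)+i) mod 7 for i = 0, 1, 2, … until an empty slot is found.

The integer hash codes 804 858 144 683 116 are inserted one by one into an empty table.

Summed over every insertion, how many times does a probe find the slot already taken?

804 hashes to 1; slot 1 is free -> place at 1.
858 hashes to 4; slot 4 is free -> place at 4.
144 hashes to 4; 4 taken -> place at 5.
683 hashes to 4; 4,5 taken -> place at 6.
116 hashes to 4; 4,5,6 taken -> place at 0.
Table: [116, 804, _, _, 858, 144, 683]

6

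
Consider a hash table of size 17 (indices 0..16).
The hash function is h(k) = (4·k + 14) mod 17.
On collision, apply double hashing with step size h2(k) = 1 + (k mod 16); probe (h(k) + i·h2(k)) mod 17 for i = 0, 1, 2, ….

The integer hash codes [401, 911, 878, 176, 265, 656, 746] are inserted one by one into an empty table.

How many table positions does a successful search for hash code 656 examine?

Insert 401: h=3, slot 3 empty -> index 3.
Insert 911: h=3, h2=16, slot 3 occupied -> index 2.
Insert 878: h=7, slot 7 empty -> index 7.
Insert 176: h=4, slot 4 empty -> index 4.
Insert 265: h=3, h2=10, slot 3 occupied -> index 13.
Insert 656: h=3, h2=1, slots 3,4 occupied -> index 5.
Insert 746: h=6, slot 6 empty -> index 6.
Table: [_, _, 911, 401, 176, 656, 746, 878, _, _, _, _, _, 265, _, _, _]
Lookup 656: h=3, h2=1, probe 3,4,5 → found at 5.

3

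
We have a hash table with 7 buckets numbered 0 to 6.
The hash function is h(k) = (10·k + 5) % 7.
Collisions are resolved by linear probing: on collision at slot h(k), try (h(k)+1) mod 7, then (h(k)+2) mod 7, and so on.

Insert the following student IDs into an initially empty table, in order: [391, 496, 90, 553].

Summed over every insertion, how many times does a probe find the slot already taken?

3

Insert 391: h=2, slot 2 empty => index 2.
Insert 496: h=2, slot 2 occupied => index 3.
Insert 90: h=2, slots 2,3 occupied => index 4.
Insert 553: h=5, slot 5 empty => index 5.
Table: [., ., 391, 496, 90, 553, .]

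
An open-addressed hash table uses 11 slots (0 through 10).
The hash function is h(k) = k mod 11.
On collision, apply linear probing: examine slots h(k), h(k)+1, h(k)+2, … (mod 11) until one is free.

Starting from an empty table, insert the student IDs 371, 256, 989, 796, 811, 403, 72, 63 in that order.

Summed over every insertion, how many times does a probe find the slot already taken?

371 hashes to 8; slot 8 is free -> place at 8.
256 hashes to 3; slot 3 is free -> place at 3.
989 hashes to 10; slot 10 is free -> place at 10.
796 hashes to 4; slot 4 is free -> place at 4.
811 hashes to 8; 8 taken -> place at 9.
403 hashes to 7; slot 7 is free -> place at 7.
72 hashes to 6; slot 6 is free -> place at 6.
63 hashes to 8; 8,9,10 taken -> place at 0.
Table: [63, ∅, ∅, 256, 796, ∅, 72, 403, 371, 811, 989]

4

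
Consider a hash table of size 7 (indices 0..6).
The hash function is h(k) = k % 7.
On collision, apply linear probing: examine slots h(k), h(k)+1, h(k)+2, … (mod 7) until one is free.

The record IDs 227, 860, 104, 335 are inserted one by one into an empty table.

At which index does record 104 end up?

0

227 hashes to 3; slot 3 is free → place at 3.
860 hashes to 6; slot 6 is free → place at 6.
104 hashes to 6; 6 taken → place at 0.
335 hashes to 6; 6,0 taken → place at 1.
Table: [104, 335, ., 227, ., ., 860]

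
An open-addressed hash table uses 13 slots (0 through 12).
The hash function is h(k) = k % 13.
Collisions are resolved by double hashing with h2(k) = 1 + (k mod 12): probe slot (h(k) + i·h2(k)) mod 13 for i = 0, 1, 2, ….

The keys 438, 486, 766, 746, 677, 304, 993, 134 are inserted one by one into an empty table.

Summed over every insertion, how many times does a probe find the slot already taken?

Insert 438: h=9, slot 9 empty → index 9.
Insert 486: h=5, slot 5 empty → index 5.
Insert 766: h=12, slot 12 empty → index 12.
Insert 746: h=5, h2=3, slot 5 occupied → index 8.
Insert 677: h=1, slot 1 empty → index 1.
Insert 304: h=5, h2=5, slot 5 occupied → index 10.
Insert 993: h=5, h2=10, slot 5 occupied → index 2.
Insert 134: h=4, slot 4 empty → index 4.
Table: [-, 677, 993, -, 134, 486, -, -, 746, 438, 304, -, 766]

3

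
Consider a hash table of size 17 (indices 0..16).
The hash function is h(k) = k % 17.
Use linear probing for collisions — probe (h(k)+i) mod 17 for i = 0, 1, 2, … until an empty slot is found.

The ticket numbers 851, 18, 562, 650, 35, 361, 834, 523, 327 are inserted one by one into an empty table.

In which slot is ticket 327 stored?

8

851 hashes to 1; slot 1 is free → place at 1.
18 hashes to 1; 1 taken → place at 2.
562 hashes to 1; 1,2 taken → place at 3.
650 hashes to 4; slot 4 is free → place at 4.
35 hashes to 1; 1,2,3,4 taken → place at 5.
361 hashes to 4; 4,5 taken → place at 6.
834 hashes to 1; 1,2,3,4,5,6 taken → place at 7.
523 hashes to 13; slot 13 is free → place at 13.
327 hashes to 4; 4,5,6,7 taken → place at 8.
Table: [-, 851, 18, 562, 650, 35, 361, 834, 327, -, -, -, -, 523, -, -, -]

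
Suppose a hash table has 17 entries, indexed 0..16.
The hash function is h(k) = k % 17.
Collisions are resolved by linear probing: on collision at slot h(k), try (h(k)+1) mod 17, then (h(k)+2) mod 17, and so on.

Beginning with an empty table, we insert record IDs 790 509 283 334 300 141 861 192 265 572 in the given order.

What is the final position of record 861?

790 hashes to 8; slot 8 is free => place at 8.
509 hashes to 16; slot 16 is free => place at 16.
283 hashes to 11; slot 11 is free => place at 11.
334 hashes to 11; 11 taken => place at 12.
300 hashes to 11; 11,12 taken => place at 13.
141 hashes to 5; slot 5 is free => place at 5.
861 hashes to 11; 11,12,13 taken => place at 14.
192 hashes to 5; 5 taken => place at 6.
265 hashes to 10; slot 10 is free => place at 10.
572 hashes to 11; 11,12,13,14 taken => place at 15.
Table: [—, —, —, —, —, 141, 192, —, 790, —, 265, 283, 334, 300, 861, 572, 509]

14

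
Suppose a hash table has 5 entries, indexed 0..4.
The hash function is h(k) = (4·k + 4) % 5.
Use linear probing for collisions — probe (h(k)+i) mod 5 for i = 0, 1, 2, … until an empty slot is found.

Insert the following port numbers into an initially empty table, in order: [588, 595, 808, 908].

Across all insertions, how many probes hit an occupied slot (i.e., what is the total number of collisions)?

3

588: h=1 → slot 1
595: h=4 → slot 4
808: h=1, probe 1,2 → slot 2
908: h=1, probe 1,2,3 → slot 3
Table: [∅, 588, 808, 908, 595]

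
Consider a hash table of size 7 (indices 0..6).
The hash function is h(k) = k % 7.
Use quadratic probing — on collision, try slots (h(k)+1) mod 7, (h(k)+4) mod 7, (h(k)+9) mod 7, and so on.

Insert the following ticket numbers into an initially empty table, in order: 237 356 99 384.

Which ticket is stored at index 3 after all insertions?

384

237 hashes to 6; slot 6 is free -> place at 6.
356 hashes to 6; 6 taken -> place at 0.
99 hashes to 1; slot 1 is free -> place at 1.
384 hashes to 6; 6,0 taken -> place at 3.
Table: [356, 99, _, 384, _, _, 237]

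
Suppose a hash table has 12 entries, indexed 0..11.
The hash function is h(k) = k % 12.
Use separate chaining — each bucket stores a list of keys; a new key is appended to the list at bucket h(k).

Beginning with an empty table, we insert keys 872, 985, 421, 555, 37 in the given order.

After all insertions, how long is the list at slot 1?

Insert 872: h=8, bucket 8 empty -> new chain.
Insert 985: h=1, bucket 1 empty -> new chain.
Insert 421: h=1, bucket 1 nonempty -> append to chain.
Insert 555: h=3, bucket 3 empty -> new chain.
Insert 37: h=1, bucket 1 nonempty -> append to chain.
Final buckets:
0: -
1: 985 -> 421 -> 37
2: -
3: 555
4: -
5: -
6: -
7: -
8: 872
9: -
10: -
11: -

3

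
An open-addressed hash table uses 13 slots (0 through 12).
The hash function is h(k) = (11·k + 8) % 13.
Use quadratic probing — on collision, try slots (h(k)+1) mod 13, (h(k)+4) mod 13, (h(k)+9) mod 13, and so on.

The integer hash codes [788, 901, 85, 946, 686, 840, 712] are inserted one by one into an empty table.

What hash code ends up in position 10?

788: h=5 -> slot 5
901: h=0 -> slot 0
85: h=7 -> slot 7
946: h=1 -> slot 1
686: h=1, probe 1,2 -> slot 2
840: h=5, probe 5,6 -> slot 6
712: h=1, probe 1,2,5,10 -> slot 10
Table: [901, 946, 686, _, _, 788, 840, 85, _, _, 712, _, _]

712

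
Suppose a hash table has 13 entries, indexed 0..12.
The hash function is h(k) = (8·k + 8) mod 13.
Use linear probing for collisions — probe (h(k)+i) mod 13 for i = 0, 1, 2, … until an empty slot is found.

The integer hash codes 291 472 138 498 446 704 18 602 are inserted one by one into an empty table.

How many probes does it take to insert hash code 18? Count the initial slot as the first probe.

2

291: h=9 -> slot 9
472: h=1 -> slot 1
138: h=7 -> slot 7
498: h=1, probe 1,2 -> slot 2
446: h=1, probe 1,2,3 -> slot 3
704: h=11 -> slot 11
18: h=9, probe 9,10 -> slot 10
602: h=1, probe 1,2,3,4 -> slot 4
Table: [_, 472, 498, 446, 602, _, _, 138, _, 291, 18, 704, _]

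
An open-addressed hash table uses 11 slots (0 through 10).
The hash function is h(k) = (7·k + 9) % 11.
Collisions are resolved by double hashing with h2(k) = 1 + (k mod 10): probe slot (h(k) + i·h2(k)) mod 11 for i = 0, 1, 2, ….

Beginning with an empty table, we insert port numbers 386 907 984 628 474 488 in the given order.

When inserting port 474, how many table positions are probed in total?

3

386 hashes to 5; slot 5 is free -> place at 5.
907 hashes to 0; slot 0 is free -> place at 0.
984 hashes to 0, h2=5; 0,5 taken -> place at 10.
628 hashes to 5, h2=9; 5 taken -> place at 3.
474 hashes to 5, h2=5; 5,10 taken -> place at 4.
488 hashes to 4, h2=9; 4 taken -> place at 2.
Table: [907, _, 488, 628, 474, 386, _, _, _, _, 984]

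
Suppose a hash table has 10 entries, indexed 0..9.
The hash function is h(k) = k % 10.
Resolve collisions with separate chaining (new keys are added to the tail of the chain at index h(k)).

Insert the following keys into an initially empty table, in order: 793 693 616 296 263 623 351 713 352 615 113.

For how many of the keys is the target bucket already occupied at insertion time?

Insert 793: h=3, bucket 3 empty -> new chain.
Insert 693: h=3, bucket 3 nonempty -> append to chain.
Insert 616: h=6, bucket 6 empty -> new chain.
Insert 296: h=6, bucket 6 nonempty -> append to chain.
Insert 263: h=3, bucket 3 nonempty -> append to chain.
Insert 623: h=3, bucket 3 nonempty -> append to chain.
Insert 351: h=1, bucket 1 empty -> new chain.
Insert 713: h=3, bucket 3 nonempty -> append to chain.
Insert 352: h=2, bucket 2 empty -> new chain.
Insert 615: h=5, bucket 5 empty -> new chain.
Insert 113: h=3, bucket 3 nonempty -> append to chain.
Final buckets:
0: —
1: 351
2: 352
3: 793 -> 693 -> 263 -> 623 -> 713 -> 113
4: —
5: 615
6: 616 -> 296
7: —
8: —
9: —

6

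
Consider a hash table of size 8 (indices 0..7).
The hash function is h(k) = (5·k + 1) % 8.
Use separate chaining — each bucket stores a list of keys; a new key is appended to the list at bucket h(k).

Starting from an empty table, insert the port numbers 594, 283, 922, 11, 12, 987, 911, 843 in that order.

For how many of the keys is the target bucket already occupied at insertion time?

594 → bucket 3
283 → bucket 0
922 → bucket 3 (collision)
11 → bucket 0 (collision)
12 → bucket 5
987 → bucket 0 (collision)
911 → bucket 4
843 → bucket 0 (collision)
Final buckets:
0: 283 -> 11 -> 987 -> 843
1: —
2: —
3: 594 -> 922
4: 911
5: 12
6: —
7: —

4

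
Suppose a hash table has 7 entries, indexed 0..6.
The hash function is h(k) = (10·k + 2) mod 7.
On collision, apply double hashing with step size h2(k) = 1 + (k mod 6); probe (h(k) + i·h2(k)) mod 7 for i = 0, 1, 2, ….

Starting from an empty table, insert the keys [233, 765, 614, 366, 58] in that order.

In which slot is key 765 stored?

5

Insert 233: h=1, slot 1 empty => index 1.
Insert 765: h=1, h2=4, slot 1 occupied => index 5.
Insert 614: h=3, slot 3 empty => index 3.
Insert 366: h=1, h2=1, slot 1 occupied => index 2.
Insert 58: h=1, h2=5, slot 1 occupied => index 6.
Table: [., 233, 366, 614, ., 765, 58]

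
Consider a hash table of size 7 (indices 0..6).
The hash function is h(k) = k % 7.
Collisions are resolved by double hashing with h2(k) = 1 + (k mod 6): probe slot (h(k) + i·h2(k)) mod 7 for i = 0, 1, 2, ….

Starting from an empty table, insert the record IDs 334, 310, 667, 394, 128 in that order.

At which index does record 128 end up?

334: h=5 -> slot 5
310: h=2 -> slot 2
667: h=2, h2=2, probe 2,4 -> slot 4
394: h=2, h2=5, probe 2,0 -> slot 0
128: h=2, h2=3, probe 2,5,1 -> slot 1
Table: [394, 128, 310, —, 667, 334, —]

1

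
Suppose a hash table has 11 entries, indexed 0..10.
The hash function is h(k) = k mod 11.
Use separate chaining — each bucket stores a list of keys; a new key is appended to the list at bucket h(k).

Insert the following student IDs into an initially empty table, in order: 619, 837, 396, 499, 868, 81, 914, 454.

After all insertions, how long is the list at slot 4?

619 → bucket 3
837 → bucket 1
396 → bucket 0
499 → bucket 4
868 → bucket 10
81 → bucket 4 (collision)
914 → bucket 1 (collision)
454 → bucket 3 (collision)
Final buckets:
0: 396
1: 837 -> 914
2: -
3: 619 -> 454
4: 499 -> 81
5: -
6: -
7: -
8: -
9: -
10: 868

2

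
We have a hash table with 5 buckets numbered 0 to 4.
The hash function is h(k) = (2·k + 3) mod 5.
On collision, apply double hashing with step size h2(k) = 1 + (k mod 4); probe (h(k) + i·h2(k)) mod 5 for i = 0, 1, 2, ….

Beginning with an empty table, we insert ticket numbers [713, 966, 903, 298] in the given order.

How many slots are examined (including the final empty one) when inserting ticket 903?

2

Insert 713: h=4, slot 4 empty → index 4.
Insert 966: h=0, slot 0 empty → index 0.
Insert 903: h=4, h2=4, slot 4 occupied → index 3.
Insert 298: h=4, h2=3, slot 4 occupied → index 2.
Table: [966, —, 298, 903, 713]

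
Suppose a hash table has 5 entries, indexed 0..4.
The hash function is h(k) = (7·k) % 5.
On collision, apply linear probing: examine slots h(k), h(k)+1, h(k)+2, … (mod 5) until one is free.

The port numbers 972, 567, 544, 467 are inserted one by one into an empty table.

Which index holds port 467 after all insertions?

1

Insert 972: h=4, slot 4 empty => index 4.
Insert 567: h=4, slot 4 occupied => index 0.
Insert 544: h=3, slot 3 empty => index 3.
Insert 467: h=4, slots 4,0 occupied => index 1.
Table: [567, 467, _, 544, 972]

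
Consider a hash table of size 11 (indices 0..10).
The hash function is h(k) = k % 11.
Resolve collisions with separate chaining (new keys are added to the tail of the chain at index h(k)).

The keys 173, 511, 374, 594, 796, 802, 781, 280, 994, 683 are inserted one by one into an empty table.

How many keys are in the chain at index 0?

3

Insert 173: h=8, bucket 8 empty -> new chain.
Insert 511: h=5, bucket 5 empty -> new chain.
Insert 374: h=0, bucket 0 empty -> new chain.
Insert 594: h=0, bucket 0 nonempty -> append to chain.
Insert 796: h=4, bucket 4 empty -> new chain.
Insert 802: h=10, bucket 10 empty -> new chain.
Insert 781: h=0, bucket 0 nonempty -> append to chain.
Insert 280: h=5, bucket 5 nonempty -> append to chain.
Insert 994: h=4, bucket 4 nonempty -> append to chain.
Insert 683: h=1, bucket 1 empty -> new chain.
Final buckets:
0: 374 -> 594 -> 781
1: 683
2: .
3: .
4: 796 -> 994
5: 511 -> 280
6: .
7: .
8: 173
9: .
10: 802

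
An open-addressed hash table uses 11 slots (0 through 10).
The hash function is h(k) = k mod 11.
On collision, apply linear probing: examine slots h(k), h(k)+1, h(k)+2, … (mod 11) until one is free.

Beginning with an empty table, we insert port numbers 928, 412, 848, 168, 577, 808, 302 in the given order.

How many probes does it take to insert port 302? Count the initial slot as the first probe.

4

928: h=4 => slot 4
412: h=5 => slot 5
848: h=1 => slot 1
168: h=3 => slot 3
577: h=5, probe 5,6 => slot 6
808: h=5, probe 5,6,7 => slot 7
302: h=5, probe 5,6,7,8 => slot 8
Table: [_, 848, _, 168, 928, 412, 577, 808, 302, _, _]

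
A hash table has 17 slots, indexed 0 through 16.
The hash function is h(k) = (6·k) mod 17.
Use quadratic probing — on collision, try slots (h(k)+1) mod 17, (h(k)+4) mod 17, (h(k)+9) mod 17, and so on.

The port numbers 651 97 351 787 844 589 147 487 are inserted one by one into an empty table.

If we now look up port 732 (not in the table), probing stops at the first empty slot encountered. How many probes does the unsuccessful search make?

3

Insert 651: h=13, slot 13 empty -> index 13.
Insert 97: h=4, slot 4 empty -> index 4.
Insert 351: h=15, slot 15 empty -> index 15.
Insert 787: h=13, slot 13 occupied -> index 14.
Insert 844: h=15, slot 15 occupied -> index 16.
Insert 589: h=15, slots 15,16 occupied -> index 2.
Insert 147: h=15, slots 15,16,2 occupied -> index 7.
Insert 487: h=15, slots 15,16,2,7,14 occupied -> index 6.
Table: [-, -, 589, -, 97, -, 487, 147, -, -, -, -, -, 651, 787, 351, 844]
Lookup 732: h=6, probe 6,7,10 → slot 10 empty, not found.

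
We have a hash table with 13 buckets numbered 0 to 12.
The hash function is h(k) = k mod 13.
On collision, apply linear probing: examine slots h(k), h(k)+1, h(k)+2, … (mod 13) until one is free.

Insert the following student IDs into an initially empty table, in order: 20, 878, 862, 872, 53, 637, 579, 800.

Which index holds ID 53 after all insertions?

20: h=7 => slot 7
878: h=7, probe 7,8 => slot 8
862: h=4 => slot 4
872: h=1 => slot 1
53: h=1, probe 1,2 => slot 2
637: h=0 => slot 0
579: h=7, probe 7,8,9 => slot 9
800: h=7, probe 7,8,9,10 => slot 10
Table: [637, 872, 53, —, 862, —, —, 20, 878, 579, 800, —, —]

2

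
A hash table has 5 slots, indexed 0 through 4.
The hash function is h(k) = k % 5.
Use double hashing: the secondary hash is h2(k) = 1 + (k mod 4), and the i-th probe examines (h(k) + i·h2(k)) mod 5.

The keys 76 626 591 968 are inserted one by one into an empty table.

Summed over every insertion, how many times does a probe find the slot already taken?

Insert 76: h=1, slot 1 empty -> index 1.
Insert 626: h=1, h2=3, slot 1 occupied -> index 4.
Insert 591: h=1, h2=4, slot 1 occupied -> index 0.
Insert 968: h=3, slot 3 empty -> index 3.
Table: [591, 76, —, 968, 626]

2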